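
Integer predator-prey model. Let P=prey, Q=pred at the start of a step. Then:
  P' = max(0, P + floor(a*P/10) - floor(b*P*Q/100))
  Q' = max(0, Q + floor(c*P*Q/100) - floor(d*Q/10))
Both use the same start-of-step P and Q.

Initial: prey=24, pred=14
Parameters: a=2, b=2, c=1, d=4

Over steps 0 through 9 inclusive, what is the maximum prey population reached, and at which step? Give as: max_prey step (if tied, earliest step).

Answer: 36 9

Derivation:
Step 1: prey: 24+4-6=22; pred: 14+3-5=12
Step 2: prey: 22+4-5=21; pred: 12+2-4=10
Step 3: prey: 21+4-4=21; pred: 10+2-4=8
Step 4: prey: 21+4-3=22; pred: 8+1-3=6
Step 5: prey: 22+4-2=24; pred: 6+1-2=5
Step 6: prey: 24+4-2=26; pred: 5+1-2=4
Step 7: prey: 26+5-2=29; pred: 4+1-1=4
Step 8: prey: 29+5-2=32; pred: 4+1-1=4
Step 9: prey: 32+6-2=36; pred: 4+1-1=4
Max prey = 36 at step 9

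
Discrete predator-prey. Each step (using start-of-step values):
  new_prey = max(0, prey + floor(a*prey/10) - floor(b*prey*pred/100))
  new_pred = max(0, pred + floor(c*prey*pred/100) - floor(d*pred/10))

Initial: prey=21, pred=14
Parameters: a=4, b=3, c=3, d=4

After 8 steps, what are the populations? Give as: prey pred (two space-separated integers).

Step 1: prey: 21+8-8=21; pred: 14+8-5=17
Step 2: prey: 21+8-10=19; pred: 17+10-6=21
Step 3: prey: 19+7-11=15; pred: 21+11-8=24
Step 4: prey: 15+6-10=11; pred: 24+10-9=25
Step 5: prey: 11+4-8=7; pred: 25+8-10=23
Step 6: prey: 7+2-4=5; pred: 23+4-9=18
Step 7: prey: 5+2-2=5; pred: 18+2-7=13
Step 8: prey: 5+2-1=6; pred: 13+1-5=9

Answer: 6 9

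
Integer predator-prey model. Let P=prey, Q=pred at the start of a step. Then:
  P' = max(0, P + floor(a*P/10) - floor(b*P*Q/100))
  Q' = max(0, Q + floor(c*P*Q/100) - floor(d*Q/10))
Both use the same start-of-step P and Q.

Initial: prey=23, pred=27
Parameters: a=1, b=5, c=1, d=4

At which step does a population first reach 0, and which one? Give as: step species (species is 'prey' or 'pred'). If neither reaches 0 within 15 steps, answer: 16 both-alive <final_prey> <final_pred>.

Answer: 1 prey

Derivation:
Step 1: prey: 23+2-31=0; pred: 27+6-10=23
First extinction: prey at step 1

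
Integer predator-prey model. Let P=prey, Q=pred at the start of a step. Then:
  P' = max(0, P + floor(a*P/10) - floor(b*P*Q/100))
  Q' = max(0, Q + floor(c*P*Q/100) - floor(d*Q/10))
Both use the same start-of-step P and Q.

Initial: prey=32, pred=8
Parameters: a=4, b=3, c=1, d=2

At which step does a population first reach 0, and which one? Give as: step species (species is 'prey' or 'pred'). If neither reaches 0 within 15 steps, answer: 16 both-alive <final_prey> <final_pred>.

Answer: 16 both-alive 4 9

Derivation:
Step 1: prey: 32+12-7=37; pred: 8+2-1=9
Step 2: prey: 37+14-9=42; pred: 9+3-1=11
Step 3: prey: 42+16-13=45; pred: 11+4-2=13
Step 4: prey: 45+18-17=46; pred: 13+5-2=16
Step 5: prey: 46+18-22=42; pred: 16+7-3=20
Step 6: prey: 42+16-25=33; pred: 20+8-4=24
Step 7: prey: 33+13-23=23; pred: 24+7-4=27
Step 8: prey: 23+9-18=14; pred: 27+6-5=28
Step 9: prey: 14+5-11=8; pred: 28+3-5=26
Step 10: prey: 8+3-6=5; pred: 26+2-5=23
Step 11: prey: 5+2-3=4; pred: 23+1-4=20
Step 12: prey: 4+1-2=3; pred: 20+0-4=16
Step 13: prey: 3+1-1=3; pred: 16+0-3=13
Step 14: prey: 3+1-1=3; pred: 13+0-2=11
Step 15: prey: 3+1-0=4; pred: 11+0-2=9
No extinction within 15 steps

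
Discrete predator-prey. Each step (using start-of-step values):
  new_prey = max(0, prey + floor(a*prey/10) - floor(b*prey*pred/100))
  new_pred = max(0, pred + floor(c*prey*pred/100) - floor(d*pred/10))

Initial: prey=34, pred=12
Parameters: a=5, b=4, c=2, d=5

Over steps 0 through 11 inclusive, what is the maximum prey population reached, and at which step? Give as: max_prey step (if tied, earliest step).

Step 1: prey: 34+17-16=35; pred: 12+8-6=14
Step 2: prey: 35+17-19=33; pred: 14+9-7=16
Step 3: prey: 33+16-21=28; pred: 16+10-8=18
Step 4: prey: 28+14-20=22; pred: 18+10-9=19
Step 5: prey: 22+11-16=17; pred: 19+8-9=18
Step 6: prey: 17+8-12=13; pred: 18+6-9=15
Step 7: prey: 13+6-7=12; pred: 15+3-7=11
Step 8: prey: 12+6-5=13; pred: 11+2-5=8
Step 9: prey: 13+6-4=15; pred: 8+2-4=6
Step 10: prey: 15+7-3=19; pred: 6+1-3=4
Step 11: prey: 19+9-3=25; pred: 4+1-2=3
Max prey = 35 at step 1

Answer: 35 1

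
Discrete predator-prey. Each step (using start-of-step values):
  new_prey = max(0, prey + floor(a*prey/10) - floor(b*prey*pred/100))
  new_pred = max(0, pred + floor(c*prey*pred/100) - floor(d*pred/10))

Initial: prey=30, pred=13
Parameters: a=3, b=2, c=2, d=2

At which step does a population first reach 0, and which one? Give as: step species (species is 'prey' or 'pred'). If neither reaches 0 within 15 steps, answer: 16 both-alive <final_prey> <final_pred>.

Step 1: prey: 30+9-7=32; pred: 13+7-2=18
Step 2: prey: 32+9-11=30; pred: 18+11-3=26
Step 3: prey: 30+9-15=24; pred: 26+15-5=36
Step 4: prey: 24+7-17=14; pred: 36+17-7=46
Step 5: prey: 14+4-12=6; pred: 46+12-9=49
Step 6: prey: 6+1-5=2; pred: 49+5-9=45
Step 7: prey: 2+0-1=1; pred: 45+1-9=37
Step 8: prey: 1+0-0=1; pred: 37+0-7=30
Step 9: prey: 1+0-0=1; pred: 30+0-6=24
Step 10: prey: 1+0-0=1; pred: 24+0-4=20
Step 11: prey: 1+0-0=1; pred: 20+0-4=16
Step 12: prey: 1+0-0=1; pred: 16+0-3=13
Step 13: prey: 1+0-0=1; pred: 13+0-2=11
Step 14: prey: 1+0-0=1; pred: 11+0-2=9
Step 15: prey: 1+0-0=1; pred: 9+0-1=8
No extinction within 15 steps

Answer: 16 both-alive 1 8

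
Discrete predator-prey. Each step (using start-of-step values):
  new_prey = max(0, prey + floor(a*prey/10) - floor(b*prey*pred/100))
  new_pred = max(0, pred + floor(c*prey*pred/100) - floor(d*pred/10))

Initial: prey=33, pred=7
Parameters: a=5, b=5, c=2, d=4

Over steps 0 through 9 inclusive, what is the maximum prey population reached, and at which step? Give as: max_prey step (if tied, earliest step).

Answer: 40 2

Derivation:
Step 1: prey: 33+16-11=38; pred: 7+4-2=9
Step 2: prey: 38+19-17=40; pred: 9+6-3=12
Step 3: prey: 40+20-24=36; pred: 12+9-4=17
Step 4: prey: 36+18-30=24; pred: 17+12-6=23
Step 5: prey: 24+12-27=9; pred: 23+11-9=25
Step 6: prey: 9+4-11=2; pred: 25+4-10=19
Step 7: prey: 2+1-1=2; pred: 19+0-7=12
Step 8: prey: 2+1-1=2; pred: 12+0-4=8
Step 9: prey: 2+1-0=3; pred: 8+0-3=5
Max prey = 40 at step 2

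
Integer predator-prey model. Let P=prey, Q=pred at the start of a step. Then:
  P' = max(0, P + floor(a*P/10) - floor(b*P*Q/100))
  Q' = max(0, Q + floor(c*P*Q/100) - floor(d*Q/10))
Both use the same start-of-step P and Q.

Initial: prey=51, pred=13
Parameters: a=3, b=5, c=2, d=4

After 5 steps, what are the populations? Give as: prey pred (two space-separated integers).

Answer: 0 8

Derivation:
Step 1: prey: 51+15-33=33; pred: 13+13-5=21
Step 2: prey: 33+9-34=8; pred: 21+13-8=26
Step 3: prey: 8+2-10=0; pred: 26+4-10=20
Step 4: prey: 0+0-0=0; pred: 20+0-8=12
Step 5: prey: 0+0-0=0; pred: 12+0-4=8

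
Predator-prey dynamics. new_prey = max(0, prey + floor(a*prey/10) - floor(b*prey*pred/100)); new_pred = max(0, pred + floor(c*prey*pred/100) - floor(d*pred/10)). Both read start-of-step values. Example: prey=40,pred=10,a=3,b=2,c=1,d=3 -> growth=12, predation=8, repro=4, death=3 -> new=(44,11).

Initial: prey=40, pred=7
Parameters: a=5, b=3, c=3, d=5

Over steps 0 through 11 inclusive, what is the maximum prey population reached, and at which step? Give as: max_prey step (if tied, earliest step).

Step 1: prey: 40+20-8=52; pred: 7+8-3=12
Step 2: prey: 52+26-18=60; pred: 12+18-6=24
Step 3: prey: 60+30-43=47; pred: 24+43-12=55
Step 4: prey: 47+23-77=0; pred: 55+77-27=105
Step 5: prey: 0+0-0=0; pred: 105+0-52=53
Step 6: prey: 0+0-0=0; pred: 53+0-26=27
Step 7: prey: 0+0-0=0; pred: 27+0-13=14
Step 8: prey: 0+0-0=0; pred: 14+0-7=7
Step 9: prey: 0+0-0=0; pred: 7+0-3=4
Step 10: prey: 0+0-0=0; pred: 4+0-2=2
Step 11: prey: 0+0-0=0; pred: 2+0-1=1
Max prey = 60 at step 2

Answer: 60 2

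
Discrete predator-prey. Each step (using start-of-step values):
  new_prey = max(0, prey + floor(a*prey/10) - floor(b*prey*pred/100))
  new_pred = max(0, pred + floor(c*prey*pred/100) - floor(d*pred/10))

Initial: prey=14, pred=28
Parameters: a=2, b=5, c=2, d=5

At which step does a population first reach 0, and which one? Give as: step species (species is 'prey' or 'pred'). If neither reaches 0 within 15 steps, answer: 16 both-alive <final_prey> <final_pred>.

Step 1: prey: 14+2-19=0; pred: 28+7-14=21
First extinction: prey at step 1

Answer: 1 prey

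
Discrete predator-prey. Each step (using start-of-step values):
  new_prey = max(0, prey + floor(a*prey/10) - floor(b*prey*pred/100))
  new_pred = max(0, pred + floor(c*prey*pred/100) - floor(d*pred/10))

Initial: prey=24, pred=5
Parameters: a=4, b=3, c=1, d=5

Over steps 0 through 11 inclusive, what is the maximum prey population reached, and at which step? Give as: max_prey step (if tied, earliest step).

Answer: 161 8

Derivation:
Step 1: prey: 24+9-3=30; pred: 5+1-2=4
Step 2: prey: 30+12-3=39; pred: 4+1-2=3
Step 3: prey: 39+15-3=51; pred: 3+1-1=3
Step 4: prey: 51+20-4=67; pred: 3+1-1=3
Step 5: prey: 67+26-6=87; pred: 3+2-1=4
Step 6: prey: 87+34-10=111; pred: 4+3-2=5
Step 7: prey: 111+44-16=139; pred: 5+5-2=8
Step 8: prey: 139+55-33=161; pred: 8+11-4=15
Step 9: prey: 161+64-72=153; pred: 15+24-7=32
Step 10: prey: 153+61-146=68; pred: 32+48-16=64
Step 11: prey: 68+27-130=0; pred: 64+43-32=75
Max prey = 161 at step 8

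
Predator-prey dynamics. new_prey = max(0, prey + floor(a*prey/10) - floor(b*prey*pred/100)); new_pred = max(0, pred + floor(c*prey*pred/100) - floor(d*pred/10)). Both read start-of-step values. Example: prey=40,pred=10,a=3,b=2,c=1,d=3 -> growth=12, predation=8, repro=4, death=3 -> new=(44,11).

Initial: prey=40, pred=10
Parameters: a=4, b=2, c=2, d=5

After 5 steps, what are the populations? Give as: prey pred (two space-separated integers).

Step 1: prey: 40+16-8=48; pred: 10+8-5=13
Step 2: prey: 48+19-12=55; pred: 13+12-6=19
Step 3: prey: 55+22-20=57; pred: 19+20-9=30
Step 4: prey: 57+22-34=45; pred: 30+34-15=49
Step 5: prey: 45+18-44=19; pred: 49+44-24=69

Answer: 19 69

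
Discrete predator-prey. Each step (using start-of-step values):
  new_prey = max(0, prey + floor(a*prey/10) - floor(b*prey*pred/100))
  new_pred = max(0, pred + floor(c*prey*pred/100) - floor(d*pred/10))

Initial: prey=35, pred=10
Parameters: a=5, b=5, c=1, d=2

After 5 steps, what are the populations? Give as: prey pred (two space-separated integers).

Answer: 21 15

Derivation:
Step 1: prey: 35+17-17=35; pred: 10+3-2=11
Step 2: prey: 35+17-19=33; pred: 11+3-2=12
Step 3: prey: 33+16-19=30; pred: 12+3-2=13
Step 4: prey: 30+15-19=26; pred: 13+3-2=14
Step 5: prey: 26+13-18=21; pred: 14+3-2=15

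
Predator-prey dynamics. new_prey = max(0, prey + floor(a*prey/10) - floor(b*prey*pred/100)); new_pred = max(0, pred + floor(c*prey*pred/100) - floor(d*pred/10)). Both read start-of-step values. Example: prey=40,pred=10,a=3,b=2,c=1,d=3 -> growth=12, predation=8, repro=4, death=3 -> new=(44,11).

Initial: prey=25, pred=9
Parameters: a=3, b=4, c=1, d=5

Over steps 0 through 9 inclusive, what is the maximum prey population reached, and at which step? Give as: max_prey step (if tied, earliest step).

Answer: 81 9

Derivation:
Step 1: prey: 25+7-9=23; pred: 9+2-4=7
Step 2: prey: 23+6-6=23; pred: 7+1-3=5
Step 3: prey: 23+6-4=25; pred: 5+1-2=4
Step 4: prey: 25+7-4=28; pred: 4+1-2=3
Step 5: prey: 28+8-3=33; pred: 3+0-1=2
Step 6: prey: 33+9-2=40; pred: 2+0-1=1
Step 7: prey: 40+12-1=51; pred: 1+0-0=1
Step 8: prey: 51+15-2=64; pred: 1+0-0=1
Step 9: prey: 64+19-2=81; pred: 1+0-0=1
Max prey = 81 at step 9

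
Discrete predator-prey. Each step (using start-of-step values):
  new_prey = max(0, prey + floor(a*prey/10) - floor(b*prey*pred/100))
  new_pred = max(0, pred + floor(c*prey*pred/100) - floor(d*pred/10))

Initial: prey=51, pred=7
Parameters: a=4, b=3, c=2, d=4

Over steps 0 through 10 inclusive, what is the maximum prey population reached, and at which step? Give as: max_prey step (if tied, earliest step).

Answer: 64 2

Derivation:
Step 1: prey: 51+20-10=61; pred: 7+7-2=12
Step 2: prey: 61+24-21=64; pred: 12+14-4=22
Step 3: prey: 64+25-42=47; pred: 22+28-8=42
Step 4: prey: 47+18-59=6; pred: 42+39-16=65
Step 5: prey: 6+2-11=0; pred: 65+7-26=46
Step 6: prey: 0+0-0=0; pred: 46+0-18=28
Step 7: prey: 0+0-0=0; pred: 28+0-11=17
Step 8: prey: 0+0-0=0; pred: 17+0-6=11
Step 9: prey: 0+0-0=0; pred: 11+0-4=7
Step 10: prey: 0+0-0=0; pred: 7+0-2=5
Max prey = 64 at step 2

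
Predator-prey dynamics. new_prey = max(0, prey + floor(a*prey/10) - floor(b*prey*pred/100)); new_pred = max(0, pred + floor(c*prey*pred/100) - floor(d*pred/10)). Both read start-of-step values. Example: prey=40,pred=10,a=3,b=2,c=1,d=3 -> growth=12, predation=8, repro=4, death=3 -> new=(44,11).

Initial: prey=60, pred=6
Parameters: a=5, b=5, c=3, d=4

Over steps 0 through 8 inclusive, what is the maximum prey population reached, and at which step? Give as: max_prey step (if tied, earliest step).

Step 1: prey: 60+30-18=72; pred: 6+10-2=14
Step 2: prey: 72+36-50=58; pred: 14+30-5=39
Step 3: prey: 58+29-113=0; pred: 39+67-15=91
Step 4: prey: 0+0-0=0; pred: 91+0-36=55
Step 5: prey: 0+0-0=0; pred: 55+0-22=33
Step 6: prey: 0+0-0=0; pred: 33+0-13=20
Step 7: prey: 0+0-0=0; pred: 20+0-8=12
Step 8: prey: 0+0-0=0; pred: 12+0-4=8
Max prey = 72 at step 1

Answer: 72 1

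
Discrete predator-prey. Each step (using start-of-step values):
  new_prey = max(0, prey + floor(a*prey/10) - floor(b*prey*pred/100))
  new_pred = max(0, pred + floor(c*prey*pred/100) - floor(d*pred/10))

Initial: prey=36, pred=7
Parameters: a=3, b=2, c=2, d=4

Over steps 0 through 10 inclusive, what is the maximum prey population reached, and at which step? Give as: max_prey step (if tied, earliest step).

Step 1: prey: 36+10-5=41; pred: 7+5-2=10
Step 2: prey: 41+12-8=45; pred: 10+8-4=14
Step 3: prey: 45+13-12=46; pred: 14+12-5=21
Step 4: prey: 46+13-19=40; pred: 21+19-8=32
Step 5: prey: 40+12-25=27; pred: 32+25-12=45
Step 6: prey: 27+8-24=11; pred: 45+24-18=51
Step 7: prey: 11+3-11=3; pred: 51+11-20=42
Step 8: prey: 3+0-2=1; pred: 42+2-16=28
Step 9: prey: 1+0-0=1; pred: 28+0-11=17
Step 10: prey: 1+0-0=1; pred: 17+0-6=11
Max prey = 46 at step 3

Answer: 46 3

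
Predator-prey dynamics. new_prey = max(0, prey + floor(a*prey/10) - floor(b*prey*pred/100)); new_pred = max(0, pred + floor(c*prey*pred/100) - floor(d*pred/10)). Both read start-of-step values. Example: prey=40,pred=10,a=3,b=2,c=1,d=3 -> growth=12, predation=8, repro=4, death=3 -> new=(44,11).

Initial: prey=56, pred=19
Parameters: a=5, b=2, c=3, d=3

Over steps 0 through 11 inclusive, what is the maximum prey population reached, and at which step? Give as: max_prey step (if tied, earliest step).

Answer: 63 1

Derivation:
Step 1: prey: 56+28-21=63; pred: 19+31-5=45
Step 2: prey: 63+31-56=38; pred: 45+85-13=117
Step 3: prey: 38+19-88=0; pred: 117+133-35=215
Step 4: prey: 0+0-0=0; pred: 215+0-64=151
Step 5: prey: 0+0-0=0; pred: 151+0-45=106
Step 6: prey: 0+0-0=0; pred: 106+0-31=75
Step 7: prey: 0+0-0=0; pred: 75+0-22=53
Step 8: prey: 0+0-0=0; pred: 53+0-15=38
Step 9: prey: 0+0-0=0; pred: 38+0-11=27
Step 10: prey: 0+0-0=0; pred: 27+0-8=19
Step 11: prey: 0+0-0=0; pred: 19+0-5=14
Max prey = 63 at step 1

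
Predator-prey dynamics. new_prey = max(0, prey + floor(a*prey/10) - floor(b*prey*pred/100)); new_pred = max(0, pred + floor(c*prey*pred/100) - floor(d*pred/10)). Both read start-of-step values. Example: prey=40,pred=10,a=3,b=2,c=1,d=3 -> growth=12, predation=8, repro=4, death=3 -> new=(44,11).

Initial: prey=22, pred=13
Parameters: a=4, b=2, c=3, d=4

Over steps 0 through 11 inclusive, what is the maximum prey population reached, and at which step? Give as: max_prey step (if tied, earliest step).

Answer: 27 2

Derivation:
Step 1: prey: 22+8-5=25; pred: 13+8-5=16
Step 2: prey: 25+10-8=27; pred: 16+12-6=22
Step 3: prey: 27+10-11=26; pred: 22+17-8=31
Step 4: prey: 26+10-16=20; pred: 31+24-12=43
Step 5: prey: 20+8-17=11; pred: 43+25-17=51
Step 6: prey: 11+4-11=4; pred: 51+16-20=47
Step 7: prey: 4+1-3=2; pred: 47+5-18=34
Step 8: prey: 2+0-1=1; pred: 34+2-13=23
Step 9: prey: 1+0-0=1; pred: 23+0-9=14
Step 10: prey: 1+0-0=1; pred: 14+0-5=9
Step 11: prey: 1+0-0=1; pred: 9+0-3=6
Max prey = 27 at step 2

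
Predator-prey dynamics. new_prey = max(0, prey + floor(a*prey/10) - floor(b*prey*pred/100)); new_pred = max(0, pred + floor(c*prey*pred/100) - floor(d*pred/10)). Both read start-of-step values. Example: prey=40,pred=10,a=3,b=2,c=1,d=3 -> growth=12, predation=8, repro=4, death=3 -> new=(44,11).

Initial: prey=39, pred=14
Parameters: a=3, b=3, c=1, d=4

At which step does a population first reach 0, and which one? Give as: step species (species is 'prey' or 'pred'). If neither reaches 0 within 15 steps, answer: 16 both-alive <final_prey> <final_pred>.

Step 1: prey: 39+11-16=34; pred: 14+5-5=14
Step 2: prey: 34+10-14=30; pred: 14+4-5=13
Step 3: prey: 30+9-11=28; pred: 13+3-5=11
Step 4: prey: 28+8-9=27; pred: 11+3-4=10
Step 5: prey: 27+8-8=27; pred: 10+2-4=8
Step 6: prey: 27+8-6=29; pred: 8+2-3=7
Step 7: prey: 29+8-6=31; pred: 7+2-2=7
Step 8: prey: 31+9-6=34; pred: 7+2-2=7
Step 9: prey: 34+10-7=37; pred: 7+2-2=7
Step 10: prey: 37+11-7=41; pred: 7+2-2=7
Step 11: prey: 41+12-8=45; pred: 7+2-2=7
Step 12: prey: 45+13-9=49; pred: 7+3-2=8
Step 13: prey: 49+14-11=52; pred: 8+3-3=8
Step 14: prey: 52+15-12=55; pred: 8+4-3=9
Step 15: prey: 55+16-14=57; pred: 9+4-3=10
No extinction within 15 steps

Answer: 16 both-alive 57 10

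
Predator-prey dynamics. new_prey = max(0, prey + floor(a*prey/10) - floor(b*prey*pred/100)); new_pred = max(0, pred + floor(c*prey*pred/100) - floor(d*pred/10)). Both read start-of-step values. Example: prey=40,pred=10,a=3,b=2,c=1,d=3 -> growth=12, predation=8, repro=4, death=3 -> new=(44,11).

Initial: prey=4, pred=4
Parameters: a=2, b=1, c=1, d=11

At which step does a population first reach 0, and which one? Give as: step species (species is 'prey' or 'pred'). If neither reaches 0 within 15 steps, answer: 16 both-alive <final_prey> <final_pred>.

Step 1: prey: 4+0-0=4; pred: 4+0-4=0
First extinction: pred at step 1

Answer: 1 pred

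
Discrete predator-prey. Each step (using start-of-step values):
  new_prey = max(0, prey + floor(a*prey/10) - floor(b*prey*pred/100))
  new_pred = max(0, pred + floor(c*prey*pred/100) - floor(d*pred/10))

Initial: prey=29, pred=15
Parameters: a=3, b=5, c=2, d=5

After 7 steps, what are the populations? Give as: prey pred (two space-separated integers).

Step 1: prey: 29+8-21=16; pred: 15+8-7=16
Step 2: prey: 16+4-12=8; pred: 16+5-8=13
Step 3: prey: 8+2-5=5; pred: 13+2-6=9
Step 4: prey: 5+1-2=4; pred: 9+0-4=5
Step 5: prey: 4+1-1=4; pred: 5+0-2=3
Step 6: prey: 4+1-0=5; pred: 3+0-1=2
Step 7: prey: 5+1-0=6; pred: 2+0-1=1

Answer: 6 1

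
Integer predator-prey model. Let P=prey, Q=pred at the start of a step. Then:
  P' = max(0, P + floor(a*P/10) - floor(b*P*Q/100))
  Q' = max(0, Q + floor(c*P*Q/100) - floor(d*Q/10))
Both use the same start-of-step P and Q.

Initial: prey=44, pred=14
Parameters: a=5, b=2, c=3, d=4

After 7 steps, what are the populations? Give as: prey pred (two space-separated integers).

Step 1: prey: 44+22-12=54; pred: 14+18-5=27
Step 2: prey: 54+27-29=52; pred: 27+43-10=60
Step 3: prey: 52+26-62=16; pred: 60+93-24=129
Step 4: prey: 16+8-41=0; pred: 129+61-51=139
Step 5: prey: 0+0-0=0; pred: 139+0-55=84
Step 6: prey: 0+0-0=0; pred: 84+0-33=51
Step 7: prey: 0+0-0=0; pred: 51+0-20=31

Answer: 0 31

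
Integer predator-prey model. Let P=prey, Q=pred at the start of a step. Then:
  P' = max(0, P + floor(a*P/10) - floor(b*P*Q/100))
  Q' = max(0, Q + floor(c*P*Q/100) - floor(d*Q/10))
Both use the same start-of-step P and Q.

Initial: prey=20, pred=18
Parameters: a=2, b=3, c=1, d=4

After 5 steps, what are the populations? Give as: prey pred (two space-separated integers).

Step 1: prey: 20+4-10=14; pred: 18+3-7=14
Step 2: prey: 14+2-5=11; pred: 14+1-5=10
Step 3: prey: 11+2-3=10; pred: 10+1-4=7
Step 4: prey: 10+2-2=10; pred: 7+0-2=5
Step 5: prey: 10+2-1=11; pred: 5+0-2=3

Answer: 11 3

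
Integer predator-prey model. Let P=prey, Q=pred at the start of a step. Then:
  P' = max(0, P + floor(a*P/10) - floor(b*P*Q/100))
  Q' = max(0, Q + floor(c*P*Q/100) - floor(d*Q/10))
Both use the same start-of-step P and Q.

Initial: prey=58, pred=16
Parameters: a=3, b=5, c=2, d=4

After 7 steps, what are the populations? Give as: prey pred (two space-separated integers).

Step 1: prey: 58+17-46=29; pred: 16+18-6=28
Step 2: prey: 29+8-40=0; pred: 28+16-11=33
Step 3: prey: 0+0-0=0; pred: 33+0-13=20
Step 4: prey: 0+0-0=0; pred: 20+0-8=12
Step 5: prey: 0+0-0=0; pred: 12+0-4=8
Step 6: prey: 0+0-0=0; pred: 8+0-3=5
Step 7: prey: 0+0-0=0; pred: 5+0-2=3

Answer: 0 3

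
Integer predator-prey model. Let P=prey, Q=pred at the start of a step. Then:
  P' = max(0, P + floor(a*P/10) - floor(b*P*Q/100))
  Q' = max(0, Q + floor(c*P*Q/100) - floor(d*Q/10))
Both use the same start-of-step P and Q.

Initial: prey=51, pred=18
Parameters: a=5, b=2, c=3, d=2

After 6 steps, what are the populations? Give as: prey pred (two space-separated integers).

Step 1: prey: 51+25-18=58; pred: 18+27-3=42
Step 2: prey: 58+29-48=39; pred: 42+73-8=107
Step 3: prey: 39+19-83=0; pred: 107+125-21=211
Step 4: prey: 0+0-0=0; pred: 211+0-42=169
Step 5: prey: 0+0-0=0; pred: 169+0-33=136
Step 6: prey: 0+0-0=0; pred: 136+0-27=109

Answer: 0 109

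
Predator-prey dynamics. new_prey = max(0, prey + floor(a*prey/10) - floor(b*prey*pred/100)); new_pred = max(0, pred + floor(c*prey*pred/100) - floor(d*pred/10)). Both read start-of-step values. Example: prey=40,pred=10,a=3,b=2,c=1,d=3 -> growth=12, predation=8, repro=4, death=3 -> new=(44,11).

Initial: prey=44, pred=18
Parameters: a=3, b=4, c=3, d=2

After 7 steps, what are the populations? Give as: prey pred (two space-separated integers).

Step 1: prey: 44+13-31=26; pred: 18+23-3=38
Step 2: prey: 26+7-39=0; pred: 38+29-7=60
Step 3: prey: 0+0-0=0; pred: 60+0-12=48
Step 4: prey: 0+0-0=0; pred: 48+0-9=39
Step 5: prey: 0+0-0=0; pred: 39+0-7=32
Step 6: prey: 0+0-0=0; pred: 32+0-6=26
Step 7: prey: 0+0-0=0; pred: 26+0-5=21

Answer: 0 21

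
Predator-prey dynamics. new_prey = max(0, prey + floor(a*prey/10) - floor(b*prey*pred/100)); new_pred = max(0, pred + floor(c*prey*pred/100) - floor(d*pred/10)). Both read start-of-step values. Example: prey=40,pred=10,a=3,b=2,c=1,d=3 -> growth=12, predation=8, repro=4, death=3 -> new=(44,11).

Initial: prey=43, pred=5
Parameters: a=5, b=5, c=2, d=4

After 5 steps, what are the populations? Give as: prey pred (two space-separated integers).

Answer: 0 40

Derivation:
Step 1: prey: 43+21-10=54; pred: 5+4-2=7
Step 2: prey: 54+27-18=63; pred: 7+7-2=12
Step 3: prey: 63+31-37=57; pred: 12+15-4=23
Step 4: prey: 57+28-65=20; pred: 23+26-9=40
Step 5: prey: 20+10-40=0; pred: 40+16-16=40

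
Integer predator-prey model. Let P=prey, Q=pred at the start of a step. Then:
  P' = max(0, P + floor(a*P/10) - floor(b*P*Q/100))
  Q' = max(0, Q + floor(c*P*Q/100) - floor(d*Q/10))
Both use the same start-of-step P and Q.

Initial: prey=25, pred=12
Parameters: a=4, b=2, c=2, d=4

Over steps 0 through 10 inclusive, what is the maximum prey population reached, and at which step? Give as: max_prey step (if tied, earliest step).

Answer: 34 3

Derivation:
Step 1: prey: 25+10-6=29; pred: 12+6-4=14
Step 2: prey: 29+11-8=32; pred: 14+8-5=17
Step 3: prey: 32+12-10=34; pred: 17+10-6=21
Step 4: prey: 34+13-14=33; pred: 21+14-8=27
Step 5: prey: 33+13-17=29; pred: 27+17-10=34
Step 6: prey: 29+11-19=21; pred: 34+19-13=40
Step 7: prey: 21+8-16=13; pred: 40+16-16=40
Step 8: prey: 13+5-10=8; pred: 40+10-16=34
Step 9: prey: 8+3-5=6; pred: 34+5-13=26
Step 10: prey: 6+2-3=5; pred: 26+3-10=19
Max prey = 34 at step 3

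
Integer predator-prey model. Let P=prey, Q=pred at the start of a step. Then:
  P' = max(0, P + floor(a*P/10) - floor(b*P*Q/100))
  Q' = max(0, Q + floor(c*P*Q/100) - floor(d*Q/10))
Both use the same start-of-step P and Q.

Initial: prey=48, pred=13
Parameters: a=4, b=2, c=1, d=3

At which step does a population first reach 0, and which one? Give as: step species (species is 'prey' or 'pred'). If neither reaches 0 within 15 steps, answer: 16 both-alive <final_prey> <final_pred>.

Step 1: prey: 48+19-12=55; pred: 13+6-3=16
Step 2: prey: 55+22-17=60; pred: 16+8-4=20
Step 3: prey: 60+24-24=60; pred: 20+12-6=26
Step 4: prey: 60+24-31=53; pred: 26+15-7=34
Step 5: prey: 53+21-36=38; pred: 34+18-10=42
Step 6: prey: 38+15-31=22; pred: 42+15-12=45
Step 7: prey: 22+8-19=11; pred: 45+9-13=41
Step 8: prey: 11+4-9=6; pred: 41+4-12=33
Step 9: prey: 6+2-3=5; pred: 33+1-9=25
Step 10: prey: 5+2-2=5; pred: 25+1-7=19
Step 11: prey: 5+2-1=6; pred: 19+0-5=14
Step 12: prey: 6+2-1=7; pred: 14+0-4=10
Step 13: prey: 7+2-1=8; pred: 10+0-3=7
Step 14: prey: 8+3-1=10; pred: 7+0-2=5
Step 15: prey: 10+4-1=13; pred: 5+0-1=4
No extinction within 15 steps

Answer: 16 both-alive 13 4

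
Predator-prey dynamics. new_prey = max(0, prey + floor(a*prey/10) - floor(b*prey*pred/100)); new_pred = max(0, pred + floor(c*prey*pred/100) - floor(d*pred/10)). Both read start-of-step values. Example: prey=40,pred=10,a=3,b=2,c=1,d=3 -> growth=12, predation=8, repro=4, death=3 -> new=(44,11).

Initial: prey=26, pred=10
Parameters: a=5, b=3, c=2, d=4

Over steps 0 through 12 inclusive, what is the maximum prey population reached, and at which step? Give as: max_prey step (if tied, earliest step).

Step 1: prey: 26+13-7=32; pred: 10+5-4=11
Step 2: prey: 32+16-10=38; pred: 11+7-4=14
Step 3: prey: 38+19-15=42; pred: 14+10-5=19
Step 4: prey: 42+21-23=40; pred: 19+15-7=27
Step 5: prey: 40+20-32=28; pred: 27+21-10=38
Step 6: prey: 28+14-31=11; pred: 38+21-15=44
Step 7: prey: 11+5-14=2; pred: 44+9-17=36
Step 8: prey: 2+1-2=1; pred: 36+1-14=23
Step 9: prey: 1+0-0=1; pred: 23+0-9=14
Step 10: prey: 1+0-0=1; pred: 14+0-5=9
Step 11: prey: 1+0-0=1; pred: 9+0-3=6
Step 12: prey: 1+0-0=1; pred: 6+0-2=4
Max prey = 42 at step 3

Answer: 42 3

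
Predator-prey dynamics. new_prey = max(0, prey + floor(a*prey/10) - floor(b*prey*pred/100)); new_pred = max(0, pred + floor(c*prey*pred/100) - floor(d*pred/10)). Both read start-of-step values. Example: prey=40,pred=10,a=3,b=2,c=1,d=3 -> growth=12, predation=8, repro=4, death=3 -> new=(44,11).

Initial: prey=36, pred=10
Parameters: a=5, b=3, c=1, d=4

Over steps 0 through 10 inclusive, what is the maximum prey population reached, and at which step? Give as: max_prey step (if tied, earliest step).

Step 1: prey: 36+18-10=44; pred: 10+3-4=9
Step 2: prey: 44+22-11=55; pred: 9+3-3=9
Step 3: prey: 55+27-14=68; pred: 9+4-3=10
Step 4: prey: 68+34-20=82; pred: 10+6-4=12
Step 5: prey: 82+41-29=94; pred: 12+9-4=17
Step 6: prey: 94+47-47=94; pred: 17+15-6=26
Step 7: prey: 94+47-73=68; pred: 26+24-10=40
Step 8: prey: 68+34-81=21; pred: 40+27-16=51
Step 9: prey: 21+10-32=0; pred: 51+10-20=41
Step 10: prey: 0+0-0=0; pred: 41+0-16=25
Max prey = 94 at step 5

Answer: 94 5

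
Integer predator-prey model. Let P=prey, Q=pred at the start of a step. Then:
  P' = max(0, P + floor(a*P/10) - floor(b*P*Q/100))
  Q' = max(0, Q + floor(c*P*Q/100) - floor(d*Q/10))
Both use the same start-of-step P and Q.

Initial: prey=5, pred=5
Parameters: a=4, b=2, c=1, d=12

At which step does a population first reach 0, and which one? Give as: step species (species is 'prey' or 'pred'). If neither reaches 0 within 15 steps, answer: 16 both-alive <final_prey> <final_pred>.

Step 1: prey: 5+2-0=7; pred: 5+0-6=0
First extinction: pred at step 1

Answer: 1 pred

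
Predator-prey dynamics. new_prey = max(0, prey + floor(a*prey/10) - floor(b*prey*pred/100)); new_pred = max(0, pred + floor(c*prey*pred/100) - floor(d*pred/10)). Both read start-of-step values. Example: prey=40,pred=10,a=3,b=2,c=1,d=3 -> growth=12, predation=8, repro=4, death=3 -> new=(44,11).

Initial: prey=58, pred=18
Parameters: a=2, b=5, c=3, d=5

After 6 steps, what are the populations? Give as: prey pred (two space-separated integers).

Step 1: prey: 58+11-52=17; pred: 18+31-9=40
Step 2: prey: 17+3-34=0; pred: 40+20-20=40
Step 3: prey: 0+0-0=0; pred: 40+0-20=20
Step 4: prey: 0+0-0=0; pred: 20+0-10=10
Step 5: prey: 0+0-0=0; pred: 10+0-5=5
Step 6: prey: 0+0-0=0; pred: 5+0-2=3

Answer: 0 3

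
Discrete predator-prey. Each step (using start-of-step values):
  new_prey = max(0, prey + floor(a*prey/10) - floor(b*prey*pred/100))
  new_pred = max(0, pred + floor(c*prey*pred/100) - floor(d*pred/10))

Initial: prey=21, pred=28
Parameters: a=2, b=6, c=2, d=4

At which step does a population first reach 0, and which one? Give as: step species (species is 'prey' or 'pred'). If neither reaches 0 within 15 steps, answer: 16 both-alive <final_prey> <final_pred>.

Step 1: prey: 21+4-35=0; pred: 28+11-11=28
First extinction: prey at step 1

Answer: 1 prey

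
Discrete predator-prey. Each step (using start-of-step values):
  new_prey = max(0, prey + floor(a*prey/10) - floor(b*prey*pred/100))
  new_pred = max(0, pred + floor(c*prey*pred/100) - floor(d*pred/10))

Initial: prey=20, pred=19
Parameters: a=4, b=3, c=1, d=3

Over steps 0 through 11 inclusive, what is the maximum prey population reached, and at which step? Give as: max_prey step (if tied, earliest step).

Answer: 56 11

Derivation:
Step 1: prey: 20+8-11=17; pred: 19+3-5=17
Step 2: prey: 17+6-8=15; pred: 17+2-5=14
Step 3: prey: 15+6-6=15; pred: 14+2-4=12
Step 4: prey: 15+6-5=16; pred: 12+1-3=10
Step 5: prey: 16+6-4=18; pred: 10+1-3=8
Step 6: prey: 18+7-4=21; pred: 8+1-2=7
Step 7: prey: 21+8-4=25; pred: 7+1-2=6
Step 8: prey: 25+10-4=31; pred: 6+1-1=6
Step 9: prey: 31+12-5=38; pred: 6+1-1=6
Step 10: prey: 38+15-6=47; pred: 6+2-1=7
Step 11: prey: 47+18-9=56; pred: 7+3-2=8
Max prey = 56 at step 11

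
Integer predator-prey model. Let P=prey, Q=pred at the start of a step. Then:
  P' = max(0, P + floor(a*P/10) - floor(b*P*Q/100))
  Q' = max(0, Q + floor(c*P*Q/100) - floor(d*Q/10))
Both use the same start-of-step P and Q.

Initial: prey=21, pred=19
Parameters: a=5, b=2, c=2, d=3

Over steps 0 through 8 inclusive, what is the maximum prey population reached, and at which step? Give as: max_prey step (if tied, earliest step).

Answer: 26 2

Derivation:
Step 1: prey: 21+10-7=24; pred: 19+7-5=21
Step 2: prey: 24+12-10=26; pred: 21+10-6=25
Step 3: prey: 26+13-13=26; pred: 25+13-7=31
Step 4: prey: 26+13-16=23; pred: 31+16-9=38
Step 5: prey: 23+11-17=17; pred: 38+17-11=44
Step 6: prey: 17+8-14=11; pred: 44+14-13=45
Step 7: prey: 11+5-9=7; pred: 45+9-13=41
Step 8: prey: 7+3-5=5; pred: 41+5-12=34
Max prey = 26 at step 2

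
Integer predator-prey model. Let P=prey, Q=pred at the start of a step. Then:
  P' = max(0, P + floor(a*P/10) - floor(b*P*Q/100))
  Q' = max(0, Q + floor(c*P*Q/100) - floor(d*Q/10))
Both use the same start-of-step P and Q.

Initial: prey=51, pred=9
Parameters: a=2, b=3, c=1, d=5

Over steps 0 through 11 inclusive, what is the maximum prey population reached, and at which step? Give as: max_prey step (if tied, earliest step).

Answer: 54 11

Derivation:
Step 1: prey: 51+10-13=48; pred: 9+4-4=9
Step 2: prey: 48+9-12=45; pred: 9+4-4=9
Step 3: prey: 45+9-12=42; pred: 9+4-4=9
Step 4: prey: 42+8-11=39; pred: 9+3-4=8
Step 5: prey: 39+7-9=37; pred: 8+3-4=7
Step 6: prey: 37+7-7=37; pred: 7+2-3=6
Step 7: prey: 37+7-6=38; pred: 6+2-3=5
Step 8: prey: 38+7-5=40; pred: 5+1-2=4
Step 9: prey: 40+8-4=44; pred: 4+1-2=3
Step 10: prey: 44+8-3=49; pred: 3+1-1=3
Step 11: prey: 49+9-4=54; pred: 3+1-1=3
Max prey = 54 at step 11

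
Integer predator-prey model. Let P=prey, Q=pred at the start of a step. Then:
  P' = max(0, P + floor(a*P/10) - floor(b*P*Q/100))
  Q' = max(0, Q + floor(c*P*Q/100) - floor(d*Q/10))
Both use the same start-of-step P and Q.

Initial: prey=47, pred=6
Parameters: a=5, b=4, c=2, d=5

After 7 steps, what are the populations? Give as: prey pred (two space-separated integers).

Answer: 0 14

Derivation:
Step 1: prey: 47+23-11=59; pred: 6+5-3=8
Step 2: prey: 59+29-18=70; pred: 8+9-4=13
Step 3: prey: 70+35-36=69; pred: 13+18-6=25
Step 4: prey: 69+34-69=34; pred: 25+34-12=47
Step 5: prey: 34+17-63=0; pred: 47+31-23=55
Step 6: prey: 0+0-0=0; pred: 55+0-27=28
Step 7: prey: 0+0-0=0; pred: 28+0-14=14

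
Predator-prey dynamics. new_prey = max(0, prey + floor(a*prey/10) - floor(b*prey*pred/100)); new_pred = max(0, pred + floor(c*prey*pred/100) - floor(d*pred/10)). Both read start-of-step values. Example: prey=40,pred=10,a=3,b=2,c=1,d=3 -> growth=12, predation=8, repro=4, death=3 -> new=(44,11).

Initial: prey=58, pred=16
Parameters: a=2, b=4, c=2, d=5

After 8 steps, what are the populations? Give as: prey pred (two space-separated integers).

Step 1: prey: 58+11-37=32; pred: 16+18-8=26
Step 2: prey: 32+6-33=5; pred: 26+16-13=29
Step 3: prey: 5+1-5=1; pred: 29+2-14=17
Step 4: prey: 1+0-0=1; pred: 17+0-8=9
Step 5: prey: 1+0-0=1; pred: 9+0-4=5
Step 6: prey: 1+0-0=1; pred: 5+0-2=3
Step 7: prey: 1+0-0=1; pred: 3+0-1=2
Step 8: prey: 1+0-0=1; pred: 2+0-1=1

Answer: 1 1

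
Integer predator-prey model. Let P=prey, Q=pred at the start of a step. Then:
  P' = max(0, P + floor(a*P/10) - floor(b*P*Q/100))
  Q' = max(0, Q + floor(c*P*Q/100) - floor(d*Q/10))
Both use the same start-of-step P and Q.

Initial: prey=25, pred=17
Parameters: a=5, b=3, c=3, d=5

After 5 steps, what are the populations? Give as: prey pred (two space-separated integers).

Step 1: prey: 25+12-12=25; pred: 17+12-8=21
Step 2: prey: 25+12-15=22; pred: 21+15-10=26
Step 3: prey: 22+11-17=16; pred: 26+17-13=30
Step 4: prey: 16+8-14=10; pred: 30+14-15=29
Step 5: prey: 10+5-8=7; pred: 29+8-14=23

Answer: 7 23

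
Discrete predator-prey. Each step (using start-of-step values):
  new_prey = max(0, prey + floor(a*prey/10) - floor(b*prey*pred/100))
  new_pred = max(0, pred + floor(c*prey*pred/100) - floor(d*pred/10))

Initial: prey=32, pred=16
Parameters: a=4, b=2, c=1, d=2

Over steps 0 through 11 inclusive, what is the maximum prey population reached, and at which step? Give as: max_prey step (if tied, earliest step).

Answer: 35 2

Derivation:
Step 1: prey: 32+12-10=34; pred: 16+5-3=18
Step 2: prey: 34+13-12=35; pred: 18+6-3=21
Step 3: prey: 35+14-14=35; pred: 21+7-4=24
Step 4: prey: 35+14-16=33; pred: 24+8-4=28
Step 5: prey: 33+13-18=28; pred: 28+9-5=32
Step 6: prey: 28+11-17=22; pred: 32+8-6=34
Step 7: prey: 22+8-14=16; pred: 34+7-6=35
Step 8: prey: 16+6-11=11; pred: 35+5-7=33
Step 9: prey: 11+4-7=8; pred: 33+3-6=30
Step 10: prey: 8+3-4=7; pred: 30+2-6=26
Step 11: prey: 7+2-3=6; pred: 26+1-5=22
Max prey = 35 at step 2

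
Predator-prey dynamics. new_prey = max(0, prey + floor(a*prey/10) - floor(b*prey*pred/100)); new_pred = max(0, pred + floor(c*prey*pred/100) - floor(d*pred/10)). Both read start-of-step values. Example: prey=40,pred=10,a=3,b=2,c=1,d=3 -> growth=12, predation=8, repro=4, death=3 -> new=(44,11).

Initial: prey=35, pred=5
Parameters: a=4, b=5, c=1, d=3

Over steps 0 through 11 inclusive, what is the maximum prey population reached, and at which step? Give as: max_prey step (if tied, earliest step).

Step 1: prey: 35+14-8=41; pred: 5+1-1=5
Step 2: prey: 41+16-10=47; pred: 5+2-1=6
Step 3: prey: 47+18-14=51; pred: 6+2-1=7
Step 4: prey: 51+20-17=54; pred: 7+3-2=8
Step 5: prey: 54+21-21=54; pred: 8+4-2=10
Step 6: prey: 54+21-27=48; pred: 10+5-3=12
Step 7: prey: 48+19-28=39; pred: 12+5-3=14
Step 8: prey: 39+15-27=27; pred: 14+5-4=15
Step 9: prey: 27+10-20=17; pred: 15+4-4=15
Step 10: prey: 17+6-12=11; pred: 15+2-4=13
Step 11: prey: 11+4-7=8; pred: 13+1-3=11
Max prey = 54 at step 4

Answer: 54 4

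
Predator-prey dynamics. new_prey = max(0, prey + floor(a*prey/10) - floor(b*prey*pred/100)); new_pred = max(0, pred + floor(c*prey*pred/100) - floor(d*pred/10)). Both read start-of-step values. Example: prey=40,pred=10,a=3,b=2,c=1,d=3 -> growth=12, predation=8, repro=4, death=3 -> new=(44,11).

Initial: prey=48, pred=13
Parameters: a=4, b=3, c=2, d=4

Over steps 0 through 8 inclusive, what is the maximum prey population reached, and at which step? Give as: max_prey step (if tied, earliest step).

Step 1: prey: 48+19-18=49; pred: 13+12-5=20
Step 2: prey: 49+19-29=39; pred: 20+19-8=31
Step 3: prey: 39+15-36=18; pred: 31+24-12=43
Step 4: prey: 18+7-23=2; pred: 43+15-17=41
Step 5: prey: 2+0-2=0; pred: 41+1-16=26
Step 6: prey: 0+0-0=0; pred: 26+0-10=16
Step 7: prey: 0+0-0=0; pred: 16+0-6=10
Step 8: prey: 0+0-0=0; pred: 10+0-4=6
Max prey = 49 at step 1

Answer: 49 1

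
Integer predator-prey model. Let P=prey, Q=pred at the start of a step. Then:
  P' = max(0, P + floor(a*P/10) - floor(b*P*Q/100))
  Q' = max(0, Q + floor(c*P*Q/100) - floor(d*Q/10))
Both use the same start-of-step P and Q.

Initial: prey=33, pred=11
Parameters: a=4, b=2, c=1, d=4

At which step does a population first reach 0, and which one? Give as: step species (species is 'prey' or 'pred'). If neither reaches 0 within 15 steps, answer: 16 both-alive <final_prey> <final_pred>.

Answer: 16 both-alive 1 6

Derivation:
Step 1: prey: 33+13-7=39; pred: 11+3-4=10
Step 2: prey: 39+15-7=47; pred: 10+3-4=9
Step 3: prey: 47+18-8=57; pred: 9+4-3=10
Step 4: prey: 57+22-11=68; pred: 10+5-4=11
Step 5: prey: 68+27-14=81; pred: 11+7-4=14
Step 6: prey: 81+32-22=91; pred: 14+11-5=20
Step 7: prey: 91+36-36=91; pred: 20+18-8=30
Step 8: prey: 91+36-54=73; pred: 30+27-12=45
Step 9: prey: 73+29-65=37; pred: 45+32-18=59
Step 10: prey: 37+14-43=8; pred: 59+21-23=57
Step 11: prey: 8+3-9=2; pred: 57+4-22=39
Step 12: prey: 2+0-1=1; pred: 39+0-15=24
Step 13: prey: 1+0-0=1; pred: 24+0-9=15
Step 14: prey: 1+0-0=1; pred: 15+0-6=9
Step 15: prey: 1+0-0=1; pred: 9+0-3=6
No extinction within 15 steps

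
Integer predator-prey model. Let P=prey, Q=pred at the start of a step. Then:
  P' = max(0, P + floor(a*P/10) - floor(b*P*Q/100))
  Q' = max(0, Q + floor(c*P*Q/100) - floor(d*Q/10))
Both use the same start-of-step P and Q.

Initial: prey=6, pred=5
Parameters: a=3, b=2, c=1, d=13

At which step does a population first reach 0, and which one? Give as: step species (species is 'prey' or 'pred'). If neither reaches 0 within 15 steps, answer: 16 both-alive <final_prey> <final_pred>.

Step 1: prey: 6+1-0=7; pred: 5+0-6=0
First extinction: pred at step 1

Answer: 1 pred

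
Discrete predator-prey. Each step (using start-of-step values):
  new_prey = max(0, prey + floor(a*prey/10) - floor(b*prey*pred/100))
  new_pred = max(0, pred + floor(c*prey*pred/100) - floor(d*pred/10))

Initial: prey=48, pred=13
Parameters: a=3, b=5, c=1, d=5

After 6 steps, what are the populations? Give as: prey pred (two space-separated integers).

Step 1: prey: 48+14-31=31; pred: 13+6-6=13
Step 2: prey: 31+9-20=20; pred: 13+4-6=11
Step 3: prey: 20+6-11=15; pred: 11+2-5=8
Step 4: prey: 15+4-6=13; pred: 8+1-4=5
Step 5: prey: 13+3-3=13; pred: 5+0-2=3
Step 6: prey: 13+3-1=15; pred: 3+0-1=2

Answer: 15 2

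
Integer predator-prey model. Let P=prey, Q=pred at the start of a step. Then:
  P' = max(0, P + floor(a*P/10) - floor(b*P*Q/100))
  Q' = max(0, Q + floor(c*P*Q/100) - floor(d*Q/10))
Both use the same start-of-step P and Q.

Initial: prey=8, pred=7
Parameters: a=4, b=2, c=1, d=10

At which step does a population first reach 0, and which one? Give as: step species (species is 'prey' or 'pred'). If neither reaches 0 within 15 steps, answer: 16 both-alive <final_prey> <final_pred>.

Step 1: prey: 8+3-1=10; pred: 7+0-7=0
First extinction: pred at step 1

Answer: 1 pred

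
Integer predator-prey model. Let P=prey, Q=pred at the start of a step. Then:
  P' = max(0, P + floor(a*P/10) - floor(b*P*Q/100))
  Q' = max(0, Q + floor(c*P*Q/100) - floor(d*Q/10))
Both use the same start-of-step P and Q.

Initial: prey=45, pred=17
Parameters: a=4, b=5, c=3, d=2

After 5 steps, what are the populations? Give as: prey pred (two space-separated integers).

Step 1: prey: 45+18-38=25; pred: 17+22-3=36
Step 2: prey: 25+10-45=0; pred: 36+27-7=56
Step 3: prey: 0+0-0=0; pred: 56+0-11=45
Step 4: prey: 0+0-0=0; pred: 45+0-9=36
Step 5: prey: 0+0-0=0; pred: 36+0-7=29

Answer: 0 29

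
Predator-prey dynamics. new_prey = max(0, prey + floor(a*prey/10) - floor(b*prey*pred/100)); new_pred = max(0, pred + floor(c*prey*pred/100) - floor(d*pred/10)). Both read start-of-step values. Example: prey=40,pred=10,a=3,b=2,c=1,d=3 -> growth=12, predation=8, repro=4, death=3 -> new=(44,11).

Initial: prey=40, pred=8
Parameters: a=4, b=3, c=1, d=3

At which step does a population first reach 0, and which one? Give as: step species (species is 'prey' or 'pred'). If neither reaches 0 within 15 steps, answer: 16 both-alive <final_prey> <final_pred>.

Step 1: prey: 40+16-9=47; pred: 8+3-2=9
Step 2: prey: 47+18-12=53; pred: 9+4-2=11
Step 3: prey: 53+21-17=57; pred: 11+5-3=13
Step 4: prey: 57+22-22=57; pred: 13+7-3=17
Step 5: prey: 57+22-29=50; pred: 17+9-5=21
Step 6: prey: 50+20-31=39; pred: 21+10-6=25
Step 7: prey: 39+15-29=25; pred: 25+9-7=27
Step 8: prey: 25+10-20=15; pred: 27+6-8=25
Step 9: prey: 15+6-11=10; pred: 25+3-7=21
Step 10: prey: 10+4-6=8; pred: 21+2-6=17
Step 11: prey: 8+3-4=7; pred: 17+1-5=13
Step 12: prey: 7+2-2=7; pred: 13+0-3=10
Step 13: prey: 7+2-2=7; pred: 10+0-3=7
Step 14: prey: 7+2-1=8; pred: 7+0-2=5
Step 15: prey: 8+3-1=10; pred: 5+0-1=4
No extinction within 15 steps

Answer: 16 both-alive 10 4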